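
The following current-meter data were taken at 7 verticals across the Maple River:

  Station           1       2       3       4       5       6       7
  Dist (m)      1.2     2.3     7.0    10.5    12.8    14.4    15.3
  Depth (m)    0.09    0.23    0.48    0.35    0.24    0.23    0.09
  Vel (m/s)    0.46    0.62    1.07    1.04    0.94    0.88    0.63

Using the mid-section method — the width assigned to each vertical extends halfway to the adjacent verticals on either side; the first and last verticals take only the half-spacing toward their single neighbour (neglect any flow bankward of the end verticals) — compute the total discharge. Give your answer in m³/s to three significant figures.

4.32 m³/s

w_1 = (2.3 − 1.2)/2 = 0.55 m; q_1 = 0.46 × 0.09 × 0.55 = 0.02277 m³/s
w_2 = (7.0 − 1.2)/2 = 2.9 m; q_2 = 0.62 × 0.23 × 2.9 = 0.4135 m³/s
w_3 = (10.5 − 2.3)/2 = 4.1 m; q_3 = 1.07 × 0.48 × 4.1 = 2.106 m³/s
w_4 = (12.8 − 7.0)/2 = 2.9 m; q_4 = 1.04 × 0.35 × 2.9 = 1.056 m³/s
w_5 = (14.4 − 10.5)/2 = 1.95 m; q_5 = 0.94 × 0.24 × 1.95 = 0.4399 m³/s
w_6 = (15.3 − 12.8)/2 = 1.25 m; q_6 = 0.88 × 0.23 × 1.25 = 0.2530 m³/s
w_7 = (15.3 − 14.4)/2 = 0.45 m; q_7 = 0.63 × 0.09 × 0.45 = 0.02552 m³/s
Q = Σ qᵢ = 4.316 m³/s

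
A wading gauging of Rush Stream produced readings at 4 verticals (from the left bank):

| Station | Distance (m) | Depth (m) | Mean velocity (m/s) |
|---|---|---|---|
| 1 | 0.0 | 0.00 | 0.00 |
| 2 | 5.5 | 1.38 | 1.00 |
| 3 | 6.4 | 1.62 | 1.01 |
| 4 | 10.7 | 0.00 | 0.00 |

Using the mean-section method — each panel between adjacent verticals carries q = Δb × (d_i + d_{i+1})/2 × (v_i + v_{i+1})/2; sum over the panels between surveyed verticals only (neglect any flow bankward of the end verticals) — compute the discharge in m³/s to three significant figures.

Panel 1-2: Δb = 5.5 m, d̄ = (0.00+1.38)/2 = 0.69, v̄ = (0.00+1.00)/2 = 0.5 → q = 5.5×0.69×0.5 = 1.898 m³/s
Panel 2-3: Δb = 0.9 m, d̄ = (1.38+1.62)/2 = 1.5, v̄ = (1.00+1.01)/2 = 1.005 → q = 0.9×1.5×1.005 = 1.357 m³/s
Panel 3-4: Δb = 4.3 m, d̄ = (1.62+0.00)/2 = 0.81, v̄ = (1.01+0.00)/2 = 0.505 → q = 4.3×0.81×0.505 = 1.759 m³/s
Q = Σ q = 5.013 m³/s

5.01 m³/s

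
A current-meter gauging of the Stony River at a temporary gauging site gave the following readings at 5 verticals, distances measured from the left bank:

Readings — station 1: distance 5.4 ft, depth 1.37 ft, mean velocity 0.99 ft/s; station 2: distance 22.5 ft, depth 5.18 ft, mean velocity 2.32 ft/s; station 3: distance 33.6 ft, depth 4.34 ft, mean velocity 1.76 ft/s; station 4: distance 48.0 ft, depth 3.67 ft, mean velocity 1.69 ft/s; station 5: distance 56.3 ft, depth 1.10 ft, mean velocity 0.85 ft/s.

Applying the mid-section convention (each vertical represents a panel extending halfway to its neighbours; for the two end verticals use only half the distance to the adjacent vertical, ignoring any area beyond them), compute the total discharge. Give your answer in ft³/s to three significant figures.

353 ft³/s

w_1 = (22.5 − 5.4)/2 = 8.55 ft; q_1 = 0.99 × 1.37 × 8.55 = 11.60 ft³/s
w_2 = (33.6 − 5.4)/2 = 14.1 ft; q_2 = 2.32 × 5.18 × 14.1 = 169.4 ft³/s
w_3 = (48.0 − 22.5)/2 = 12.75 ft; q_3 = 1.76 × 4.34 × 12.75 = 97.39 ft³/s
w_4 = (56.3 − 33.6)/2 = 11.35 ft; q_4 = 1.69 × 3.67 × 11.35 = 70.40 ft³/s
w_5 = (56.3 − 48.0)/2 = 4.15 ft; q_5 = 0.85 × 1.10 × 4.15 = 3.880 ft³/s
Q = Σ qᵢ = 352.7 ft³/s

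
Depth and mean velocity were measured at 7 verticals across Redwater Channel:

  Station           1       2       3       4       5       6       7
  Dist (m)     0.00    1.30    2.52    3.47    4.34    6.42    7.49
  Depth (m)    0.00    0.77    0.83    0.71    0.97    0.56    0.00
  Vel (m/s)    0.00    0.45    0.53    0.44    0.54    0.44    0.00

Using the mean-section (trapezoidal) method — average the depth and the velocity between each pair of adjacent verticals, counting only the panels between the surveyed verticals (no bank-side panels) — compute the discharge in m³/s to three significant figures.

Panel 1-2: Δb = 1.3 m, d̄ = (0.00+0.77)/2 = 0.385, v̄ = (0.00+0.45)/2 = 0.225 → q = 1.3×0.385×0.225 = 0.1126 m³/s
Panel 2-3: Δb = 1.22 m, d̄ = (0.77+0.83)/2 = 0.8, v̄ = (0.45+0.53)/2 = 0.49 → q = 1.22×0.8×0.49 = 0.4782 m³/s
Panel 3-4: Δb = 0.95 m, d̄ = (0.83+0.71)/2 = 0.77, v̄ = (0.53+0.44)/2 = 0.485 → q = 0.95×0.77×0.485 = 0.3548 m³/s
Panel 4-5: Δb = 0.87 m, d̄ = (0.71+0.97)/2 = 0.84, v̄ = (0.44+0.54)/2 = 0.49 → q = 0.87×0.84×0.49 = 0.3581 m³/s
Panel 5-6: Δb = 2.08 m, d̄ = (0.97+0.56)/2 = 0.765, v̄ = (0.54+0.44)/2 = 0.49 → q = 2.08×0.765×0.49 = 0.7797 m³/s
Panel 6-7: Δb = 1.07 m, d̄ = (0.56+0.00)/2 = 0.28, v̄ = (0.44+0.00)/2 = 0.22 → q = 1.07×0.28×0.22 = 0.06591 m³/s
Q = Σ q = 2.149 m³/s

2.15 m³/s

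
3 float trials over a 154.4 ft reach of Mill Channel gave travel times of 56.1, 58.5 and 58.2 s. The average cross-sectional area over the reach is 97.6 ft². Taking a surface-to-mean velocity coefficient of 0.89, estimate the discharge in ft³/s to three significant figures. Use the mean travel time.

233 ft³/s

t̄ = (56.1 + 58.5 + 58.2) / 3 = 57.6 s
v_surface = L / t̄ = 154.4 / 57.6 = 2.681 ft/s
v_mean = 0.89 × 2.681 = 2.386 ft/s
Q = A × v_mean = 97.6 × 2.386 = 232.8 ft³/s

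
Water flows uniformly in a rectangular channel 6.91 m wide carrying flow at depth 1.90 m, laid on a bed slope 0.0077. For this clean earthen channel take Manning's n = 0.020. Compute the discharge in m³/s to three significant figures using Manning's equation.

A = b·y = 6.91 × 1.90 = 13.13 m²
P = b + 2y = 6.91 + 2×1.90 = 10.71 m
R = A/P = 13.13/10.71 = 1.226 m
Q = (1/n)·A·R^(2/3)·S^(1/2) = (1/0.020) × 13.13 × 1.226^(2/3) × 0.0077^(1/2) = 65.98 m³/s

66.0 m³/s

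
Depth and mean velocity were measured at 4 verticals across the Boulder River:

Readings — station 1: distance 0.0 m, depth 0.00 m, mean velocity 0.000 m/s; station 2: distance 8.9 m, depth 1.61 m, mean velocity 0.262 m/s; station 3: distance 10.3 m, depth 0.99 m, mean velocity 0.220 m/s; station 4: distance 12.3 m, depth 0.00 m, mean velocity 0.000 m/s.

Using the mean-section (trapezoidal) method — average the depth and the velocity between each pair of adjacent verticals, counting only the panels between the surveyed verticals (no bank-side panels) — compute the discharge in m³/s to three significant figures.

1.49 m³/s

Panel 1-2: Δb = 8.9 m, d̄ = (0.00+1.61)/2 = 0.805, v̄ = (0.000+0.262)/2 = 0.131 → q = 8.9×0.805×0.131 = 0.9385 m³/s
Panel 2-3: Δb = 1.4 m, d̄ = (1.61+0.99)/2 = 1.3, v̄ = (0.262+0.220)/2 = 0.241 → q = 1.4×1.3×0.241 = 0.4386 m³/s
Panel 3-4: Δb = 2 m, d̄ = (0.99+0.00)/2 = 0.495, v̄ = (0.220+0.000)/2 = 0.11 → q = 2×0.495×0.11 = 0.1089 m³/s
Q = Σ q = 1.486 m³/s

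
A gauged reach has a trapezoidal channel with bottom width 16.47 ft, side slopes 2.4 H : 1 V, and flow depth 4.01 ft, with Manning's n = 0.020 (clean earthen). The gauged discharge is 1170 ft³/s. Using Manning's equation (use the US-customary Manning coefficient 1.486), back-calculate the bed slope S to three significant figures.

A = (b + z·y)·y = (16.47 + 2.4×4.01)×4.01 = 104.6 ft²
P = b + 2y√(1+z²) = 16.47 + 2×4.01×√(1+2.4²) = 37.32 ft
R = A/P = 104.6/37.32 = 2.804 ft
S = (Q·n / (1.486·A·R^(2/3)))² = (1170×0.020 / (1.486×104.6×1.988))² = 0.005729

0.00573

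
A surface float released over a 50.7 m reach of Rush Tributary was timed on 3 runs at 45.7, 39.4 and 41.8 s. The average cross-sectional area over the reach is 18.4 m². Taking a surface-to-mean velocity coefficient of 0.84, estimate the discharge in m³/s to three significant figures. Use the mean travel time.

18.5 m³/s

t̄ = (45.7 + 39.4 + 41.8) / 3 = 42.3 s
v_surface = L / t̄ = 50.7 / 42.3 = 1.199 m/s
v_mean = 0.84 × 1.199 = 1.007 m/s
Q = A × v_mean = 18.4 × 1.007 = 18.53 m³/s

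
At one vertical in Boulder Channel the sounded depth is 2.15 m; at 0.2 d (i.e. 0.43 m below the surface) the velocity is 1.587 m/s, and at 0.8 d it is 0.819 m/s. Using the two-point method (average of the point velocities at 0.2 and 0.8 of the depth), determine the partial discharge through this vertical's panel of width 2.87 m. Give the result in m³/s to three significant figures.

v̄ = (1.587 + 0.819) / 2 = 1.203 m/s
q = v̄ × d × w = 1.203 × 2.15 × 2.87 = 7.423 m³/s

7.42 m³/s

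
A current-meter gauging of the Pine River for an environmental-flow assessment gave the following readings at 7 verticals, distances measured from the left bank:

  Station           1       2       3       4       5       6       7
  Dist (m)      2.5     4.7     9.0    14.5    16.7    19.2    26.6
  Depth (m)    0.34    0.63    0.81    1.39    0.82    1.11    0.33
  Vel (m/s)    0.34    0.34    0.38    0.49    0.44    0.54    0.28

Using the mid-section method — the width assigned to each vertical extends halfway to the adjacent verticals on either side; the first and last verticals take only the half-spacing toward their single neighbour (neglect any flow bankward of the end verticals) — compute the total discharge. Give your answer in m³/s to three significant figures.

w_1 = (4.7 − 2.5)/2 = 1.1 m; q_1 = 0.34 × 0.34 × 1.1 = 0.1272 m³/s
w_2 = (9.0 − 2.5)/2 = 3.25 m; q_2 = 0.34 × 0.63 × 3.25 = 0.6962 m³/s
w_3 = (14.5 − 4.7)/2 = 4.9 m; q_3 = 0.38 × 0.81 × 4.9 = 1.508 m³/s
w_4 = (16.7 − 9.0)/2 = 3.85 m; q_4 = 0.49 × 1.39 × 3.85 = 2.622 m³/s
w_5 = (19.2 − 14.5)/2 = 2.35 m; q_5 = 0.44 × 0.82 × 2.35 = 0.8479 m³/s
w_6 = (26.6 − 16.7)/2 = 4.95 m; q_6 = 0.54 × 1.11 × 4.95 = 2.967 m³/s
w_7 = (26.6 − 19.2)/2 = 3.7 m; q_7 = 0.28 × 0.33 × 3.7 = 0.3419 m³/s
Q = Σ qᵢ = 9.111 m³/s

9.11 m³/s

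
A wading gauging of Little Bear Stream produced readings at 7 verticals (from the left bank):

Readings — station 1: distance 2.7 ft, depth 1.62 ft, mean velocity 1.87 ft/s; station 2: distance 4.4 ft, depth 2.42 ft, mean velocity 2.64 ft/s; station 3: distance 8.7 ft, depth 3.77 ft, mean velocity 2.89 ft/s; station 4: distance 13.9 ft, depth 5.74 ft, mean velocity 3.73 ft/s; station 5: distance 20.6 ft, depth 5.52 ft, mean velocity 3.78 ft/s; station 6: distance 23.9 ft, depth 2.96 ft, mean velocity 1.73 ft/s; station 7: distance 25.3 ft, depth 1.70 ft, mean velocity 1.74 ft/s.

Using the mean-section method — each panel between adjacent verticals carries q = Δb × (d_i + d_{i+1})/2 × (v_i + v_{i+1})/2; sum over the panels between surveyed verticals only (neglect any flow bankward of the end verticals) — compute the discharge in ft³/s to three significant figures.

Panel 1-2: Δb = 1.7 ft, d̄ = (1.62+2.42)/2 = 2.02, v̄ = (1.87+2.64)/2 = 2.255 → q = 1.7×2.02×2.255 = 7.744 ft³/s
Panel 2-3: Δb = 4.3 ft, d̄ = (2.42+3.77)/2 = 3.095, v̄ = (2.64+2.89)/2 = 2.765 → q = 4.3×3.095×2.765 = 36.80 ft³/s
Panel 3-4: Δb = 5.2 ft, d̄ = (3.77+5.74)/2 = 4.755, v̄ = (2.89+3.73)/2 = 3.31 → q = 5.2×4.755×3.31 = 81.84 ft³/s
Panel 4-5: Δb = 6.7 ft, d̄ = (5.74+5.52)/2 = 5.63, v̄ = (3.73+3.78)/2 = 3.755 → q = 6.7×5.63×3.755 = 141.6 ft³/s
Panel 5-6: Δb = 3.3 ft, d̄ = (5.52+2.96)/2 = 4.24, v̄ = (3.78+1.73)/2 = 2.755 → q = 3.3×4.24×2.755 = 38.55 ft³/s
Panel 6-7: Δb = 1.4 ft, d̄ = (2.96+1.70)/2 = 2.33, v̄ = (1.73+1.74)/2 = 1.735 → q = 1.4×2.33×1.735 = 5.660 ft³/s
Q = Σ q = 312.2 ft³/s

312 ft³/s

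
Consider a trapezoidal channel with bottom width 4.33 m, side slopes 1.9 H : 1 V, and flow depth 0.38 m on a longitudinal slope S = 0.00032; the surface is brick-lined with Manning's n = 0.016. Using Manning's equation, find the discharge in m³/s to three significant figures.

1.01 m³/s

A = (b + z·y)·y = (4.33 + 1.9×0.38)×0.38 = 1.920 m²
P = b + 2y√(1+z²) = 4.33 + 2×0.38×√(1+1.9²) = 5.962 m
R = A/P = 1.920/5.962 = 0.3220 m
Q = (1/n)·A·R^(2/3)·S^(1/2) = (1/0.016) × 1.920 × 0.3220^(2/3) × 0.00032^(1/2) = 1.008 m³/s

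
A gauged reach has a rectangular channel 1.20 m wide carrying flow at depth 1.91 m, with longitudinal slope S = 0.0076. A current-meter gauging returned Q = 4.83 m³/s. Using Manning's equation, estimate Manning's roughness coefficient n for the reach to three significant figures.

A = b·y = 1.20 × 1.91 = 2.292 m²
P = b + 2y = 1.20 + 2×1.91 = 5.020 m
R = A/P = 2.292/5.020 = 0.4566 m
n = (1/Q)·A·R^(2/3)·S^(1/2) = (1/4.83) × 2.292 × 0.5929 × 0.08718 = 0.02453

0.0245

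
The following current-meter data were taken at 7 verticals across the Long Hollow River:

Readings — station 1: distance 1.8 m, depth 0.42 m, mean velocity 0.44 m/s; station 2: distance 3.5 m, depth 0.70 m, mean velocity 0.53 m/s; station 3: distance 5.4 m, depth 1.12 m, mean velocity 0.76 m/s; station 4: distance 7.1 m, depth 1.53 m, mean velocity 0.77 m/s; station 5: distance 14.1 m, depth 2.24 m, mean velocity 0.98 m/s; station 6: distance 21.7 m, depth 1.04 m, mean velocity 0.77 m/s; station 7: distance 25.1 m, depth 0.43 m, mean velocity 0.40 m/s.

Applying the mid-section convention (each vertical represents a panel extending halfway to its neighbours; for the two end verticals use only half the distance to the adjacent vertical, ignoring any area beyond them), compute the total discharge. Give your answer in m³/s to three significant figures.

w_1 = (3.5 − 1.8)/2 = 0.85 m; q_1 = 0.44 × 0.42 × 0.85 = 0.1571 m³/s
w_2 = (5.4 − 1.8)/2 = 1.8 m; q_2 = 0.53 × 0.70 × 1.8 = 0.6678 m³/s
w_3 = (7.1 − 3.5)/2 = 1.8 m; q_3 = 0.76 × 1.12 × 1.8 = 1.532 m³/s
w_4 = (14.1 − 5.4)/2 = 4.35 m; q_4 = 0.77 × 1.53 × 4.35 = 5.125 m³/s
w_5 = (21.7 − 7.1)/2 = 7.3 m; q_5 = 0.98 × 2.24 × 7.3 = 16.02 m³/s
w_6 = (25.1 − 14.1)/2 = 5.5 m; q_6 = 0.77 × 1.04 × 5.5 = 4.404 m³/s
w_7 = (25.1 − 21.7)/2 = 1.7 m; q_7 = 0.40 × 0.43 × 1.7 = 0.2924 m³/s
Q = Σ qᵢ = 28.20 m³/s

28.2 m³/s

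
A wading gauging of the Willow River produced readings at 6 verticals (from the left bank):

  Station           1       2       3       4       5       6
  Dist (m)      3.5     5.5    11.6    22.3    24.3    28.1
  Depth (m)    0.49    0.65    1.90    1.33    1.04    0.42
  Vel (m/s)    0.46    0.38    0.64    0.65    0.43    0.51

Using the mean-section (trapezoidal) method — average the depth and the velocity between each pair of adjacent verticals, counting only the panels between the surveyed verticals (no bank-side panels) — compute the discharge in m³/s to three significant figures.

18.2 m³/s

Panel 1-2: Δb = 2 m, d̄ = (0.49+0.65)/2 = 0.57, v̄ = (0.46+0.38)/2 = 0.42 → q = 2×0.57×0.42 = 0.4788 m³/s
Panel 2-3: Δb = 6.1 m, d̄ = (0.65+1.90)/2 = 1.275, v̄ = (0.38+0.64)/2 = 0.51 → q = 6.1×1.275×0.51 = 3.967 m³/s
Panel 3-4: Δb = 10.7 m, d̄ = (1.90+1.33)/2 = 1.615, v̄ = (0.64+0.65)/2 = 0.645 → q = 10.7×1.615×0.645 = 11.15 m³/s
Panel 4-5: Δb = 2 m, d̄ = (1.33+1.04)/2 = 1.185, v̄ = (0.65+0.43)/2 = 0.54 → q = 2×1.185×0.54 = 1.280 m³/s
Panel 5-6: Δb = 3.8 m, d̄ = (1.04+0.42)/2 = 0.73, v̄ = (0.43+0.51)/2 = 0.47 → q = 3.8×0.73×0.47 = 1.304 m³/s
Q = Σ q = 18.17 m³/s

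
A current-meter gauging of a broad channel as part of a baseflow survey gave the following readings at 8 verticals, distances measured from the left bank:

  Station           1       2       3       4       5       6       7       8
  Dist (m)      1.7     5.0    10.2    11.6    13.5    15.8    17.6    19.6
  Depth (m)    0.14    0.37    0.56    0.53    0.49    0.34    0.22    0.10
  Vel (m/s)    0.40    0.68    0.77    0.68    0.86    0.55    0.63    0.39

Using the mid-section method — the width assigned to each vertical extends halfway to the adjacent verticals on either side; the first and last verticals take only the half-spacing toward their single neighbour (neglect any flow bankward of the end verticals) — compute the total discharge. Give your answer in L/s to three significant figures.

w_1 = (5.0 − 1.7)/2 = 1.65 m; q_1 = 0.40 × 0.14 × 1.65 = 0.09240 m³/s
w_2 = (10.2 − 1.7)/2 = 4.25 m; q_2 = 0.68 × 0.37 × 4.25 = 1.069 m³/s
w_3 = (11.6 − 5.0)/2 = 3.3 m; q_3 = 0.77 × 0.56 × 3.3 = 1.423 m³/s
w_4 = (13.5 − 10.2)/2 = 1.65 m; q_4 = 0.68 × 0.53 × 1.65 = 0.5947 m³/s
w_5 = (15.8 − 11.6)/2 = 2.1 m; q_5 = 0.86 × 0.49 × 2.1 = 0.8849 m³/s
w_6 = (17.6 − 13.5)/2 = 2.05 m; q_6 = 0.55 × 0.34 × 2.05 = 0.3834 m³/s
w_7 = (19.6 − 15.8)/2 = 1.9 m; q_7 = 0.63 × 0.22 × 1.9 = 0.2633 m³/s
w_8 = (19.6 − 17.6)/2 = 1 m; q_8 = 0.39 × 0.10 × 1 = 0.03900 m³/s
Q = Σ qᵢ = 4.750 m³/s
= 4.750 × 1000 = 4750 L/s

4750 L/s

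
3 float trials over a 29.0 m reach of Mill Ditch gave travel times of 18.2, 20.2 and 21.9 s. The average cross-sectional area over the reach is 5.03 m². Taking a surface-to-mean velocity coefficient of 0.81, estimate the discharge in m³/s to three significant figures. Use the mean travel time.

5.88 m³/s

t̄ = (18.2 + 20.2 + 21.9) / 3 = 20.1 s
v_surface = L / t̄ = 29.0 / 20.1 = 1.443 m/s
v_mean = 0.81 × 1.443 = 1.169 m/s
Q = A × v_mean = 5.03 × 1.169 = 5.878 m³/s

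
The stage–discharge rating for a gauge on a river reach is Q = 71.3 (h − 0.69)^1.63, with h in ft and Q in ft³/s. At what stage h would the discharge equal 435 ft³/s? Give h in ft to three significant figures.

3.72 ft

h − h₀ = (Q/C)^(1/b) = (435/71.3)^(1/1.63) = 3.033 ft
h = 0.69 + 3.033 = 3.723 ft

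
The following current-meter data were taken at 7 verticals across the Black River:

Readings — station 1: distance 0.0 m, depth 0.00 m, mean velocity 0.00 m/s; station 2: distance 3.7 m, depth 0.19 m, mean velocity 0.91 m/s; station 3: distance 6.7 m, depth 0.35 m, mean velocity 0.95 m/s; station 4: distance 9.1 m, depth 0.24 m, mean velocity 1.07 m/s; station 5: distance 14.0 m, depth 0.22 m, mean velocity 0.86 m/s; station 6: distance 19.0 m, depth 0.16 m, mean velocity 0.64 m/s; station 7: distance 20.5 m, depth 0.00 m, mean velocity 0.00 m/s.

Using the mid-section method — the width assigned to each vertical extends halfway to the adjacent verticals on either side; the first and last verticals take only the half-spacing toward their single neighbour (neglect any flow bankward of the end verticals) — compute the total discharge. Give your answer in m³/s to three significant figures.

3.68 m³/s

w_2 = (6.7 − 0.0)/2 = 3.35 m; q_2 = 0.91 × 0.19 × 3.35 = 0.5792 m³/s
w_3 = (9.1 − 3.7)/2 = 2.7 m; q_3 = 0.95 × 0.35 × 2.7 = 0.8978 m³/s
w_4 = (14.0 − 6.7)/2 = 3.65 m; q_4 = 1.07 × 0.24 × 3.65 = 0.9373 m³/s
w_5 = (19.0 − 9.1)/2 = 4.95 m; q_5 = 0.86 × 0.22 × 4.95 = 0.9365 m³/s
w_6 = (20.5 − 14.0)/2 = 3.25 m; q_6 = 0.64 × 0.16 × 3.25 = 0.3328 m³/s
Stations 1, 7 contribute zero (depth or velocity is 0).
Q = Σ qᵢ = 3.684 m³/s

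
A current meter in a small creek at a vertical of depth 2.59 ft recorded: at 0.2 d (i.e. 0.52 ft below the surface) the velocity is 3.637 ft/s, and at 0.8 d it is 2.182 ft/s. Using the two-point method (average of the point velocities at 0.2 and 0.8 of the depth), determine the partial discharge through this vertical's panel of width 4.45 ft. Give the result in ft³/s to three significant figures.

v̄ = (3.637 + 2.182) / 2 = 2.910 ft/s
q = v̄ × d × w = 2.910 × 2.59 × 4.45 = 33.53 ft³/s

33.5 ft³/s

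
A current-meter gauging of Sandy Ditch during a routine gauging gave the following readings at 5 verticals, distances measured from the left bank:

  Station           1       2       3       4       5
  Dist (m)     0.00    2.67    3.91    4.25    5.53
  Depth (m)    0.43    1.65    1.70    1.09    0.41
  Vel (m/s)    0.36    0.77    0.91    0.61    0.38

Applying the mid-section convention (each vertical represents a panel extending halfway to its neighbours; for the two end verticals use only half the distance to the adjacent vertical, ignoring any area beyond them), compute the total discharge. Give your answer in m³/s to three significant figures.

4.55 m³/s

w_1 = (2.67 − 0.00)/2 = 1.335 m; q_1 = 0.36 × 0.43 × 1.335 = 0.2067 m³/s
w_2 = (3.91 − 0.00)/2 = 1.955 m; q_2 = 0.77 × 1.65 × 1.955 = 2.484 m³/s
w_3 = (4.25 − 2.67)/2 = 0.79 m; q_3 = 0.91 × 1.70 × 0.79 = 1.222 m³/s
w_4 = (5.53 − 3.91)/2 = 0.81 m; q_4 = 0.61 × 1.09 × 0.81 = 0.5386 m³/s
w_5 = (5.53 − 4.25)/2 = 0.64 m; q_5 = 0.38 × 0.41 × 0.64 = 0.09971 m³/s
Q = Σ qᵢ = 4.551 m³/s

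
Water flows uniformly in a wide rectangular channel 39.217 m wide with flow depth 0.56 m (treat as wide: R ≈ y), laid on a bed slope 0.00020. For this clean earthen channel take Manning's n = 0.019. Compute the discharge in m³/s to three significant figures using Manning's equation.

11.1 m³/s

A = b·y = 39.217 × 0.56 = 21.96 m²
Wide channel: R ≈ y = 0.56 m
Q = (1/n)·A·R^(2/3)·S^(1/2) = (1/0.019) × 21.96 × 0.5600^(2/3) × 0.00020^(1/2) = 11.11 m³/s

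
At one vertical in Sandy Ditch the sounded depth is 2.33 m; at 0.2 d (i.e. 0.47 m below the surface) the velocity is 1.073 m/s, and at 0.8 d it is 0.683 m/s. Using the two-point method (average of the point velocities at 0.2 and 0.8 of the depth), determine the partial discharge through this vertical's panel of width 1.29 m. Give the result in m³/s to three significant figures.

2.64 m³/s

v̄ = (1.073 + 0.683) / 2 = 0.8780 m/s
q = v̄ × d × w = 0.8780 × 2.33 × 1.29 = 2.639 m³/s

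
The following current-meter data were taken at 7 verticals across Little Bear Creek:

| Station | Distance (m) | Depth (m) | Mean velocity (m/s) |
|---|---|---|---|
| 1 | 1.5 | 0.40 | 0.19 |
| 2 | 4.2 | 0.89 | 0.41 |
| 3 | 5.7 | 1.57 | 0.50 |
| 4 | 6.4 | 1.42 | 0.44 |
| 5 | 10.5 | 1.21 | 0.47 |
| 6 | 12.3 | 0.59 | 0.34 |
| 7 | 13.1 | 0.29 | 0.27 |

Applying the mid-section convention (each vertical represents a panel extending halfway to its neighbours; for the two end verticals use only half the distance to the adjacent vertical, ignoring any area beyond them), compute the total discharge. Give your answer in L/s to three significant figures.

w_1 = (4.2 − 1.5)/2 = 1.35 m; q_1 = 0.19 × 0.40 × 1.35 = 0.1026 m³/s
w_2 = (5.7 − 1.5)/2 = 2.1 m; q_2 = 0.41 × 0.89 × 2.1 = 0.7663 m³/s
w_3 = (6.4 − 4.2)/2 = 1.1 m; q_3 = 0.50 × 1.57 × 1.1 = 0.8635 m³/s
w_4 = (10.5 − 5.7)/2 = 2.4 m; q_4 = 0.44 × 1.42 × 2.4 = 1.500 m³/s
w_5 = (12.3 − 6.4)/2 = 2.95 m; q_5 = 0.47 × 1.21 × 2.95 = 1.678 m³/s
w_6 = (13.1 − 10.5)/2 = 1.3 m; q_6 = 0.34 × 0.59 × 1.3 = 0.2608 m³/s
w_7 = (13.1 − 12.3)/2 = 0.4 m; q_7 = 0.27 × 0.29 × 0.4 = 0.03132 m³/s
Q = Σ qᵢ = 5.202 m³/s
= 5.202 × 1000 = 5202 L/s

5200 L/s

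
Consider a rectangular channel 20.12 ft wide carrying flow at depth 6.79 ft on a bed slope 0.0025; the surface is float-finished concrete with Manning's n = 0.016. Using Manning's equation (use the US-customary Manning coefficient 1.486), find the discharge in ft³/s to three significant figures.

1610 ft³/s

A = b·y = 20.12 × 6.79 = 136.6 ft²
P = b + 2y = 20.12 + 2×6.79 = 33.70 ft
R = A/P = 136.6/33.70 = 4.054 ft
Q = (1.486/n)·A·R^(2/3)·S^(1/2) = (1.486/0.016) × 136.6 × 4.054^(2/3) × 0.0025^(1/2) = 1613 ft³/s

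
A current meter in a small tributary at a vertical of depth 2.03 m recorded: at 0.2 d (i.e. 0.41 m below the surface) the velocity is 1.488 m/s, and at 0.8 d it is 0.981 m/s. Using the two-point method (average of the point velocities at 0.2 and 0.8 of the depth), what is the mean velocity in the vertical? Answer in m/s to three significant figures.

1.23 m/s

v̄ = (1.488 + 0.981) / 2 = 1.235 m/s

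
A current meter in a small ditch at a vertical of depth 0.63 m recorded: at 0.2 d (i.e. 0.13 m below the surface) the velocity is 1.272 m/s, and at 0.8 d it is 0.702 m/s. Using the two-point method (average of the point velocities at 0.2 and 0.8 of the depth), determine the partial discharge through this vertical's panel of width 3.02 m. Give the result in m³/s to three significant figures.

1.88 m³/s

v̄ = (1.272 + 0.702) / 2 = 0.9870 m/s
q = v̄ × d × w = 0.9870 × 0.63 × 3.02 = 1.878 m³/s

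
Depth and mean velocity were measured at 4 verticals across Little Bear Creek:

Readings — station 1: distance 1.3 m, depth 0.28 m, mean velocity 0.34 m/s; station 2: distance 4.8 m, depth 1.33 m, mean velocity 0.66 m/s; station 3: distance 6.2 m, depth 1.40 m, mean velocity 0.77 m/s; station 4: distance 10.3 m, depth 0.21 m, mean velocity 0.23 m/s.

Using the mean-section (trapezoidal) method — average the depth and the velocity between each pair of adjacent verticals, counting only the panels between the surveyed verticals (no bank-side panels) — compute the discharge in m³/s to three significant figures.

Panel 1-2: Δb = 3.5 m, d̄ = (0.28+1.33)/2 = 0.805, v̄ = (0.34+0.66)/2 = 0.5 → q = 3.5×0.805×0.5 = 1.409 m³/s
Panel 2-3: Δb = 1.4 m, d̄ = (1.33+1.40)/2 = 1.365, v̄ = (0.66+0.77)/2 = 0.715 → q = 1.4×1.365×0.715 = 1.366 m³/s
Panel 3-4: Δb = 4.1 m, d̄ = (1.40+0.21)/2 = 0.805, v̄ = (0.77+0.23)/2 = 0.5 → q = 4.1×0.805×0.5 = 1.650 m³/s
Q = Σ q = 4.425 m³/s

4.43 m³/s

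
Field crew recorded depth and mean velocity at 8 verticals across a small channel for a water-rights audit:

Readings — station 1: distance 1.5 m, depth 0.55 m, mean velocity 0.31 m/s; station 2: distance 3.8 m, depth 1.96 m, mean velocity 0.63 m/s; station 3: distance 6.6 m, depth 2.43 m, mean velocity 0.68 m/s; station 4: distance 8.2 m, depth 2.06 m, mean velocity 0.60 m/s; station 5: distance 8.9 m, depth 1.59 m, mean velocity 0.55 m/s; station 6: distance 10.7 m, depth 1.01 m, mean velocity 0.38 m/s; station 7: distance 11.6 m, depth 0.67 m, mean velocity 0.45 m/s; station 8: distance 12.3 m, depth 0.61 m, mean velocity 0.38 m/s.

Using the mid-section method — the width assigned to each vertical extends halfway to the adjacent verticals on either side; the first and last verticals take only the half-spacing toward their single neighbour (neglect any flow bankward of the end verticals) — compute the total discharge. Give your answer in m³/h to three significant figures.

w_1 = (3.8 − 1.5)/2 = 1.15 m; q_1 = 0.31 × 0.55 × 1.15 = 0.1961 m³/s
w_2 = (6.6 − 1.5)/2 = 2.55 m; q_2 = 0.63 × 1.96 × 2.55 = 3.149 m³/s
w_3 = (8.2 − 3.8)/2 = 2.2 m; q_3 = 0.68 × 2.43 × 2.2 = 3.635 m³/s
w_4 = (8.9 − 6.6)/2 = 1.15 m; q_4 = 0.60 × 2.06 × 1.15 = 1.421 m³/s
w_5 = (10.7 − 8.2)/2 = 1.25 m; q_5 = 0.55 × 1.59 × 1.25 = 1.093 m³/s
w_6 = (11.6 − 8.9)/2 = 1.35 m; q_6 = 0.38 × 1.01 × 1.35 = 0.5181 m³/s
w_7 = (12.3 − 10.7)/2 = 0.8 m; q_7 = 0.45 × 0.67 × 0.8 = 0.2412 m³/s
w_8 = (12.3 − 11.6)/2 = 0.35 m; q_8 = 0.38 × 0.61 × 0.35 = 0.08113 m³/s
Q = Σ qᵢ = 10.34 m³/s
= 10.34 × 3600 = 37210 m³/h

37200 m³/h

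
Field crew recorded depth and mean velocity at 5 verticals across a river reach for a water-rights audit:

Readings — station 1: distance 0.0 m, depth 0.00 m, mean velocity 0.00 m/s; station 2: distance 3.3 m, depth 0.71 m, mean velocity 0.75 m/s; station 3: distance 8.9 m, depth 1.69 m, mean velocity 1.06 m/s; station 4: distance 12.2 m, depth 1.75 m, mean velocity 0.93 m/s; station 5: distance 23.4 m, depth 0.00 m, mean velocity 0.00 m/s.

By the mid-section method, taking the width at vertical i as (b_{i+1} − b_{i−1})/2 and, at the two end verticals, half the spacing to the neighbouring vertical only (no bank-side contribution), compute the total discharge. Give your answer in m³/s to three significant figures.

22.1 m³/s

w_2 = (8.9 − 0.0)/2 = 4.45 m; q_2 = 0.75 × 0.71 × 4.45 = 2.370 m³/s
w_3 = (12.2 − 3.3)/2 = 4.45 m; q_3 = 1.06 × 1.69 × 4.45 = 7.972 m³/s
w_4 = (23.4 − 8.9)/2 = 7.25 m; q_4 = 0.93 × 1.75 × 7.25 = 11.80 m³/s
Stations 1, 5 contribute zero (depth or velocity is 0).
Q = Σ qᵢ = 22.14 m³/s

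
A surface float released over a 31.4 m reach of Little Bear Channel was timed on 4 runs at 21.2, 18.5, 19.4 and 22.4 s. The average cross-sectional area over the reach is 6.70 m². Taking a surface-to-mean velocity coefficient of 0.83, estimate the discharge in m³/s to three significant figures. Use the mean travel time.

8.57 m³/s

t̄ = (21.2 + 18.5 + 19.4 + 22.4) / 4 = 20.375 s
v_surface = L / t̄ = 31.4 / 20.375 = 1.541 m/s
v_mean = 0.83 × 1.541 = 1.279 m/s
Q = A × v_mean = 6.70 × 1.279 = 8.570 m³/s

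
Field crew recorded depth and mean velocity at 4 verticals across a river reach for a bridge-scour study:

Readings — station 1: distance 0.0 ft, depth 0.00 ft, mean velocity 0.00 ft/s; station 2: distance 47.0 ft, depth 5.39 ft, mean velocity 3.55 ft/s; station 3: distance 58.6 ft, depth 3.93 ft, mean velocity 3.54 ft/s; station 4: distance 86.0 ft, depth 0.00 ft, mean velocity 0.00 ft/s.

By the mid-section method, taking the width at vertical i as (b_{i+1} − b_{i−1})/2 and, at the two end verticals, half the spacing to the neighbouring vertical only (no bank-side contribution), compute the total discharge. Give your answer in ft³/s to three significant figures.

832 ft³/s

w_2 = (58.6 − 0.0)/2 = 29.3 ft; q_2 = 3.55 × 5.39 × 29.3 = 560.6 ft³/s
w_3 = (86.0 − 47.0)/2 = 19.5 ft; q_3 = 3.54 × 3.93 × 19.5 = 271.3 ft³/s
Stations 1, 4 contribute zero (depth or velocity is 0).
Q = Σ qᵢ = 831.9 ft³/s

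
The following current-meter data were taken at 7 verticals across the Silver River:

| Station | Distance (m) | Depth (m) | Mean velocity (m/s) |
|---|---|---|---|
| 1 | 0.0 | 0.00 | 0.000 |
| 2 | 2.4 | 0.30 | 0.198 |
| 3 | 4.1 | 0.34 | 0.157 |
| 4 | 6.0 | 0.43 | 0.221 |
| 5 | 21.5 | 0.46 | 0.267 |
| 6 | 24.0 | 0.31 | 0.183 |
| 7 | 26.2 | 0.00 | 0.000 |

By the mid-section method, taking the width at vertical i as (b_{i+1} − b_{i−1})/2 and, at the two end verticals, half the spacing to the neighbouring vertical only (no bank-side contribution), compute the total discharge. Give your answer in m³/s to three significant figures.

2.28 m³/s

w_2 = (4.1 − 0.0)/2 = 2.05 m; q_2 = 0.198 × 0.30 × 2.05 = 0.1218 m³/s
w_3 = (6.0 − 2.4)/2 = 1.8 m; q_3 = 0.157 × 0.34 × 1.8 = 0.09608 m³/s
w_4 = (21.5 − 4.1)/2 = 8.7 m; q_4 = 0.221 × 0.43 × 8.7 = 0.8268 m³/s
w_5 = (24.0 − 6.0)/2 = 9 m; q_5 = 0.267 × 0.46 × 9 = 1.105 m³/s
w_6 = (26.2 − 21.5)/2 = 2.35 m; q_6 = 0.183 × 0.31 × 2.35 = 0.1333 m³/s
Stations 1, 7 contribute zero (depth or velocity is 0).
Q = Σ qᵢ = 2.283 m³/s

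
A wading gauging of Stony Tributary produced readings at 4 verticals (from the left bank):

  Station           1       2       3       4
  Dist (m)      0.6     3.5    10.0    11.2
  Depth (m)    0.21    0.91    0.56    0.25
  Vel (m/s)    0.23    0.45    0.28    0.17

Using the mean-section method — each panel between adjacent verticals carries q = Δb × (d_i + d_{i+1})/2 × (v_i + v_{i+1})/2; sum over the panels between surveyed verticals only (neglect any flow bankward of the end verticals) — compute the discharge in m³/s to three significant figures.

Panel 1-2: Δb = 2.9 m, d̄ = (0.21+0.91)/2 = 0.56, v̄ = (0.23+0.45)/2 = 0.34 → q = 2.9×0.56×0.34 = 0.5522 m³/s
Panel 2-3: Δb = 6.5 m, d̄ = (0.91+0.56)/2 = 0.735, v̄ = (0.45+0.28)/2 = 0.365 → q = 6.5×0.735×0.365 = 1.744 m³/s
Panel 3-4: Δb = 1.2 m, d̄ = (0.56+0.25)/2 = 0.405, v̄ = (0.28+0.17)/2 = 0.225 → q = 1.2×0.405×0.225 = 0.1094 m³/s
Q = Σ q = 2.405 m³/s

2.41 m³/s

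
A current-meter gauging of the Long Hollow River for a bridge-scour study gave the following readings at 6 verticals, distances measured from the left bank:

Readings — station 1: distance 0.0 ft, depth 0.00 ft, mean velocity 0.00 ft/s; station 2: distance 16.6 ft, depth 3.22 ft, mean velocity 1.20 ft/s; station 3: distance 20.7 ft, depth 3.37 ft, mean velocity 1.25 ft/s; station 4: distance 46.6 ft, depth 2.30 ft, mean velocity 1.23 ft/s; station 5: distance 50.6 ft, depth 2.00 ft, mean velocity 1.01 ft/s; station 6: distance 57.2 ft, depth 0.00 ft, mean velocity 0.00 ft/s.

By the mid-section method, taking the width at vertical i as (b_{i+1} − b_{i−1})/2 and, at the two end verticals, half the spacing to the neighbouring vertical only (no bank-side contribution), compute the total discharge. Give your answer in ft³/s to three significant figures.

w_2 = (20.7 − 0.0)/2 = 10.35 ft; q_2 = 1.20 × 3.22 × 10.35 = 39.99 ft³/s
w_3 = (46.6 − 16.6)/2 = 15 ft; q_3 = 1.25 × 3.37 × 15 = 63.19 ft³/s
w_4 = (50.6 − 20.7)/2 = 14.95 ft; q_4 = 1.23 × 2.30 × 14.95 = 42.29 ft³/s
w_5 = (57.2 − 46.6)/2 = 5.3 ft; q_5 = 1.01 × 2.00 × 5.3 = 10.71 ft³/s
Stations 1, 6 contribute zero (depth or velocity is 0).
Q = Σ qᵢ = 156.2 ft³/s

156 ft³/s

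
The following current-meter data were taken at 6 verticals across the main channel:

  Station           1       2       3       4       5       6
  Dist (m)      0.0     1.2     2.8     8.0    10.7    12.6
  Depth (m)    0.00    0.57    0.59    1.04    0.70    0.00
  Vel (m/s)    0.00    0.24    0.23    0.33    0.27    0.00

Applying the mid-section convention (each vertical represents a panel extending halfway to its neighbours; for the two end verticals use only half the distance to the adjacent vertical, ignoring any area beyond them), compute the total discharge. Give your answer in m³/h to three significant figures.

8800 m³/h

w_2 = (2.8 − 0.0)/2 = 1.4 m; q_2 = 0.24 × 0.57 × 1.4 = 0.1915 m³/s
w_3 = (8.0 − 1.2)/2 = 3.4 m; q_3 = 0.23 × 0.59 × 3.4 = 0.4614 m³/s
w_4 = (10.7 − 2.8)/2 = 3.95 m; q_4 = 0.33 × 1.04 × 3.95 = 1.356 m³/s
w_5 = (12.6 − 8.0)/2 = 2.3 m; q_5 = 0.27 × 0.70 × 2.3 = 0.4347 m³/s
Stations 1, 6 contribute zero (depth or velocity is 0).
Q = Σ qᵢ = 2.443 m³/s
= 2.443 × 3600 = 8796 m³/h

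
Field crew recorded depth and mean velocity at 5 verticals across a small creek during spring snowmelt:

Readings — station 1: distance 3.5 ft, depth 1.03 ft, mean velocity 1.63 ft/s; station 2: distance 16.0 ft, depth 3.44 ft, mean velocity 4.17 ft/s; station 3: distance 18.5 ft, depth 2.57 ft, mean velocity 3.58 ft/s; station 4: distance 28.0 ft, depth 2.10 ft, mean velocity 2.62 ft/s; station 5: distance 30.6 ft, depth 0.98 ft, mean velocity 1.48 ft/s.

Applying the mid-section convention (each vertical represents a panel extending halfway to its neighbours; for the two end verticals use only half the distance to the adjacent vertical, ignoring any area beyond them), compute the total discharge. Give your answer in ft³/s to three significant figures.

w_1 = (16.0 − 3.5)/2 = 6.25 ft; q_1 = 1.63 × 1.03 × 6.25 = 10.49 ft³/s
w_2 = (18.5 − 3.5)/2 = 7.5 ft; q_2 = 4.17 × 3.44 × 7.5 = 107.6 ft³/s
w_3 = (28.0 − 16.0)/2 = 6 ft; q_3 = 3.58 × 2.57 × 6 = 55.20 ft³/s
w_4 = (30.6 − 18.5)/2 = 6.05 ft; q_4 = 2.62 × 2.10 × 6.05 = 33.29 ft³/s
w_5 = (30.6 − 28.0)/2 = 1.3 ft; q_5 = 1.48 × 0.98 × 1.3 = 1.886 ft³/s
Q = Σ qᵢ = 208.5 ft³/s

208 ft³/s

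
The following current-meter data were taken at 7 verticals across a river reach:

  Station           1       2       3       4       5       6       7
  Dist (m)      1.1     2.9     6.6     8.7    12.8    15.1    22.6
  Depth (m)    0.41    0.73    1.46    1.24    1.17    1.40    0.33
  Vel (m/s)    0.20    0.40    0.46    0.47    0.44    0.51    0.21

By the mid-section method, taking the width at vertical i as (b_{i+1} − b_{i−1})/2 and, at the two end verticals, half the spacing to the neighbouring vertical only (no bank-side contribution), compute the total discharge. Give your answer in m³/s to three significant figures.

10.0 m³/s

w_1 = (2.9 − 1.1)/2 = 0.9 m; q_1 = 0.20 × 0.41 × 0.9 = 0.07380 m³/s
w_2 = (6.6 − 1.1)/2 = 2.75 m; q_2 = 0.40 × 0.73 × 2.75 = 0.8030 m³/s
w_3 = (8.7 − 2.9)/2 = 2.9 m; q_3 = 0.46 × 1.46 × 2.9 = 1.948 m³/s
w_4 = (12.8 − 6.6)/2 = 3.1 m; q_4 = 0.47 × 1.24 × 3.1 = 1.807 m³/s
w_5 = (15.1 − 8.7)/2 = 3.2 m; q_5 = 0.44 × 1.17 × 3.2 = 1.647 m³/s
w_6 = (22.6 − 12.8)/2 = 4.9 m; q_6 = 0.51 × 1.40 × 4.9 = 3.499 m³/s
w_7 = (22.6 − 15.1)/2 = 3.75 m; q_7 = 0.21 × 0.33 × 3.75 = 0.2599 m³/s
Q = Σ qᵢ = 10.04 m³/s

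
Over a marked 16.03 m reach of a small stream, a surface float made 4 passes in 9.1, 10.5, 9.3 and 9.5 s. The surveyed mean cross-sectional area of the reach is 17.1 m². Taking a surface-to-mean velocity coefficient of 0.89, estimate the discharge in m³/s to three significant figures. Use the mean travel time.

25.4 m³/s

t̄ = (9.1 + 10.5 + 9.3 + 9.5) / 4 = 9.6 s
v_surface = L / t̄ = 16.03 / 9.6 = 1.670 m/s
v_mean = 0.89 × 1.670 = 1.486 m/s
Q = A × v_mean = 17.1 × 1.486 = 25.41 m³/s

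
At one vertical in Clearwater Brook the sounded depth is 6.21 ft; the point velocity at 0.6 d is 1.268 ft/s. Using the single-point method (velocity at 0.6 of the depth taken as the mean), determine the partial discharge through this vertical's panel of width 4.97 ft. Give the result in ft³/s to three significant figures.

v̄ = v₀.₆ = 1.268 ft/s
q = v̄ × d × w = 1.268 × 6.21 × 4.97 = 39.14 ft³/s

39.1 ft³/s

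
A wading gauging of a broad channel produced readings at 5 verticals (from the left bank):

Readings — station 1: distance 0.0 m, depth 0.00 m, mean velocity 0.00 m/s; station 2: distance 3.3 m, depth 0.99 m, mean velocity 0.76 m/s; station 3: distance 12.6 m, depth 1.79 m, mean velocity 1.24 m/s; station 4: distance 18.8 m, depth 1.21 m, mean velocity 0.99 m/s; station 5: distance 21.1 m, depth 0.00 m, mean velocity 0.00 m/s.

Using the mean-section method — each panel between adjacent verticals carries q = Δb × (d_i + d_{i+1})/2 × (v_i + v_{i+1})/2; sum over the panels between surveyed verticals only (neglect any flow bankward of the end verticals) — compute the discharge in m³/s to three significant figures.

Panel 1-2: Δb = 3.3 m, d̄ = (0.00+0.99)/2 = 0.495, v̄ = (0.00+0.76)/2 = 0.38 → q = 3.3×0.495×0.38 = 0.6207 m³/s
Panel 2-3: Δb = 9.3 m, d̄ = (0.99+1.79)/2 = 1.39, v̄ = (0.76+1.24)/2 = 1 → q = 9.3×1.39×1 = 12.93 m³/s
Panel 3-4: Δb = 6.2 m, d̄ = (1.79+1.21)/2 = 1.5, v̄ = (1.24+0.99)/2 = 1.115 → q = 6.2×1.5×1.115 = 10.37 m³/s
Panel 4-5: Δb = 2.3 m, d̄ = (1.21+0.00)/2 = 0.605, v̄ = (0.99+0.00)/2 = 0.495 → q = 2.3×0.605×0.495 = 0.6888 m³/s
Q = Σ q = 24.61 m³/s

24.6 m³/s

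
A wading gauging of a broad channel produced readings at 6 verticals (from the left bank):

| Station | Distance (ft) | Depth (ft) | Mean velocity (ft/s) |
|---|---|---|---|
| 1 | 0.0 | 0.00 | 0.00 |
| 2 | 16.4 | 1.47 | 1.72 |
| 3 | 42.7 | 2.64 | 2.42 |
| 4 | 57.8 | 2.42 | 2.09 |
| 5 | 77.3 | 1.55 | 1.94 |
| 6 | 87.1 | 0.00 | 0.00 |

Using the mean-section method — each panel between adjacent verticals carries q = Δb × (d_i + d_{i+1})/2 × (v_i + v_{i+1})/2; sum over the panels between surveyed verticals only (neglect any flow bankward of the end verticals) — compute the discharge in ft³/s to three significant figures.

294 ft³/s

Panel 1-2: Δb = 16.4 ft, d̄ = (0.00+1.47)/2 = 0.735, v̄ = (0.00+1.72)/2 = 0.86 → q = 16.4×0.735×0.86 = 10.37 ft³/s
Panel 2-3: Δb = 26.3 ft, d̄ = (1.47+2.64)/2 = 2.055, v̄ = (1.72+2.42)/2 = 2.07 → q = 26.3×2.055×2.07 = 111.9 ft³/s
Panel 3-4: Δb = 15.1 ft, d̄ = (2.64+2.42)/2 = 2.53, v̄ = (2.42+2.09)/2 = 2.255 → q = 15.1×2.53×2.255 = 86.15 ft³/s
Panel 4-5: Δb = 19.5 ft, d̄ = (2.42+1.55)/2 = 1.985, v̄ = (2.09+1.94)/2 = 2.015 → q = 19.5×1.985×2.015 = 78.00 ft³/s
Panel 5-6: Δb = 9.8 ft, d̄ = (1.55+0.00)/2 = 0.775, v̄ = (1.94+0.00)/2 = 0.97 → q = 9.8×0.775×0.97 = 7.367 ft³/s
Q = Σ q = 293.8 ft³/s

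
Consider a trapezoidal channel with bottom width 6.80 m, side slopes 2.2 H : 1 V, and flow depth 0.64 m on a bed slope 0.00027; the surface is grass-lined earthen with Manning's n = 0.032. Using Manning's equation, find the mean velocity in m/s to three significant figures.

A = (b + z·y)·y = (6.80 + 2.2×0.64)×0.64 = 5.253 m²
P = b + 2y√(1+z²) = 6.80 + 2×0.64×√(1+2.2²) = 9.893 m
R = A/P = 5.253/9.893 = 0.5310 m
Q = (1/n)·A·R^(2/3)·S^(1/2) = (1/0.032) × 5.253 × 0.5310^(2/3) × 0.00027^(1/2) = 1.769 m³/s
V = Q/A = 1.769/5.253 = 0.3367 m/s

0.337 m/s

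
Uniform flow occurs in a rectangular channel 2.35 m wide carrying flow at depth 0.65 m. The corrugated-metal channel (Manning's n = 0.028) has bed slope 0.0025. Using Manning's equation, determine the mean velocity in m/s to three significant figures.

A = b·y = 2.35 × 0.65 = 1.528 m²
P = b + 2y = 2.35 + 2×0.65 = 3.650 m
R = A/P = 1.528/3.650 = 0.4185 m
Q = (1/n)·A·R^(2/3)·S^(1/2) = (1/0.028) × 1.528 × 0.4185^(2/3) × 0.0025^(1/2) = 1.526 m³/s
V = Q/A = 1.526/1.528 = 0.9991 m/s

0.999 m/s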